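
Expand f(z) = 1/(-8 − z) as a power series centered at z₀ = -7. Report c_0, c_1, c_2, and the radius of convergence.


Let w = z − z₀, so z = z₀ + w.
Then -8 − z = -8 − (z₀ + w) = (-8 − z₀) − w = -1 − w.
f(z) = 1/(-1 − w) = (1/(-1)) · 1/(1 − w/(-1)) = Σ_{n≥0} w^n / (-1)^(n+1).
So c_n = 1/(-1)^(n+1):
  c_0 = 1/(-1)^1 = -1.
  c_1 = 1/(-1)^2 = 1.
  c_2 = 1/(-1)^3 = -1.
The series is valid for |w/d| < 1, i.e. |z − z₀| < |d|.
Radius of convergence: R = |-8 − z₀| = |-1| = 1 (distance from z₀ to the singularity z = -8).

c_0 = -1, c_1 = 1, c_2 = -1; R = 1.


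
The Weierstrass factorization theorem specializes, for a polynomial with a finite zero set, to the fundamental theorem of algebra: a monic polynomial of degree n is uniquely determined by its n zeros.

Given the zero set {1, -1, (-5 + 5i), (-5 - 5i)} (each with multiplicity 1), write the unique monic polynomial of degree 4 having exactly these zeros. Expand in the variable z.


The polynomial is p(z) = ∏_{α ∈ S} (z − α), where S = {1, -1, (-5 + 5i), (-5 - 5i)}.
Expanding the product yields: p(z) = z^4 + 10·z^3 + 49·z^2 -10·z -50.
Note conjugate pairs combine to real quadratics: (z − (-5+5i))(z − (-5−5i)) = z² + 10z + 50.
The resulting polynomial has degree 4 and real coefficients as required.

p(z) = z^4 + 10·z^3 + 49·z^2 -10·z -50.


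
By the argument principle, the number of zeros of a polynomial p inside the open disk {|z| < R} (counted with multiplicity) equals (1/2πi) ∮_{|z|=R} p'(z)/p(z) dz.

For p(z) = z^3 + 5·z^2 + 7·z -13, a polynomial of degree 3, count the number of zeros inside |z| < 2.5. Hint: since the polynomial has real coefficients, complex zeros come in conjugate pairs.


The zeros of p are: 1, (-3 + 2i), (-3 - 2i).
Their magnitudes are: 1, 3.606, 3.606.
Zeros with |z| < R = 2.5: 1.
Count = 1.
By the argument principle, (1/2πi) ∮_{|z|=R} p'(z)/p(z) dz equals exactly this count.

Number of zeros inside |z| < 2.5: 1.


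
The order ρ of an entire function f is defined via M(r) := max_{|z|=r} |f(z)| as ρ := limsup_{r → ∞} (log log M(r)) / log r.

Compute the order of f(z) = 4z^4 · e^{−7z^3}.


M(r) = max_{|z|=r} |4|·|z|^4·|e^{−7z^3}| = 4·r^4 · e^{7r^3} (the factors attain their maxima compatibly on |z|=r). Then log M(r) = log 4 + 4·log r + 7r^3, dominated by the last term, so log log M(r) ~ 3·log r. The polynomial factor 4z^4 contributes only a log r term and does not affect the order. ρ = 3.
Therefore ρ = 3.

Order ρ = 3.


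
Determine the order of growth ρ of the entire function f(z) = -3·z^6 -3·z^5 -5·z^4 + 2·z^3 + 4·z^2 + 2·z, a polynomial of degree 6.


|f(z)| ≤ Σ|c_k|·r^k = O(r^6) as r → ∞. Polynomial growth is O(e^{r^ε}) for every ε > 0 (since r^6/e^{r^ε} → 0), so ρ ≤ ε for all ε > 0, i.e. ρ = 0. Every nonconstant polynomial has order 0.
Therefore ρ = 0.

Order ρ = 0.


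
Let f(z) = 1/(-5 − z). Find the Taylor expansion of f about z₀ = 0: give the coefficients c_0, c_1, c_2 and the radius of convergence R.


Let w = z − z₀, so z = z₀ + w.
Then -5 − z = -5 − (z₀ + w) = (-5 − z₀) − w = -5 − w.
f(z) = 1/(-5 − w) = (1/(-5)) · 1/(1 − w/(-5)) = Σ_{n≥0} w^n / (-5)^(n+1).
So c_n = 1/(-5)^(n+1):
  c_0 = 1/(-5)^1 = -1/5.
  c_1 = 1/(-5)^2 = 1/25.
  c_2 = 1/(-5)^3 = -1/125.
The series is valid for |w/d| < 1, i.e. |z − z₀| < |d|.
Radius of convergence: R = |-5 − z₀| = |-5| = 5 (distance from z₀ to the singularity z = -5).

c_0 = -1/5, c_1 = 1/25, c_2 = -1/125; R = 5.


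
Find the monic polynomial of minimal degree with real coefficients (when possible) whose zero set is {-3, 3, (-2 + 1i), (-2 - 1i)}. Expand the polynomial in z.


The polynomial is p(z) = ∏_{α ∈ S} (z − α), where S = {-3, 3, (-2 + 1i), (-2 - 1i)}.
Expanding the product yields: p(z) = z^4 + 4·z^3 -4·z^2 -36·z -45.
Note conjugate pairs combine to real quadratics: (z − (-2+1i))(z − (-2−1i)) = z² + 4z + 5.
The resulting polynomial has degree 4 and real coefficients as required.

p(z) = z^4 + 4·z^3 -4·z^2 -36·z -45.


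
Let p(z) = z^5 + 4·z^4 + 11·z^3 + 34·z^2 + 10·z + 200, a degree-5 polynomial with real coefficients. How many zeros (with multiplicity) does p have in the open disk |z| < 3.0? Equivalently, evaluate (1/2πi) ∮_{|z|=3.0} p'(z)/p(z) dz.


The zeros of p are: -4, (-1 + 3i), (-1 - 3i), (1 + 2i), (1 - 2i).
Their magnitudes are: 4, 3.162, 3.162, 2.236, 2.236.
Zeros with |z| < R = 3.0: (1 + 2i), (1 - 2i).
Count = 2.
By the argument principle, (1/2πi) ∮_{|z|=R} p'(z)/p(z) dz equals exactly this count.

Number of zeros inside |z| < 3.0: 2.


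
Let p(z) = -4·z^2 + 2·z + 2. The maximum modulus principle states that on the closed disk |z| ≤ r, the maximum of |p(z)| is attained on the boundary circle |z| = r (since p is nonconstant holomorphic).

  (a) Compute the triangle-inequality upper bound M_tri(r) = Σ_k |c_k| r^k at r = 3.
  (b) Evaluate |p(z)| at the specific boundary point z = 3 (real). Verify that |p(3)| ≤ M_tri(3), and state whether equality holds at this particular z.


Coefficients: c_0 = 2, c_1 = 2, c_2 = -4. Radius r = 3.
Part (a). Triangle bound: M_tri(r) = Σ_k |c_k| r^k
  = |2|·3^0 + |2|·3^1 + |-4|·3^2
  = 2 + 6 + 36 = 44.
This bounds M(r) := max_{|z|=r} |p(z)| from above; equality holds iff all terms c_k z^k can be made to align in phase at a single z on |z|=r.
Part (b). At z = 3 (real, on the circle |z| = r):
  p(3) = (2)·3^0 + (2)·3^1 + (-4)·3^2 = -28.
  |p(3)| = 28.
Check: |p(3)| = 28 ≤ 44 = M_tri(3). ✓ Equality does not hold at z = 3 (the coefficients have mixed signs, so the terms do not all align in phase there).

M_tri(3) = 44; |p(3)| = 28; equality at z=3: no.


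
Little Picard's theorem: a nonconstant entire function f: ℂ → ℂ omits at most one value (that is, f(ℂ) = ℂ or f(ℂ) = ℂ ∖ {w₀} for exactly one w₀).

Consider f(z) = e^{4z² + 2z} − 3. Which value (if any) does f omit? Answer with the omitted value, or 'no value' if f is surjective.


Little Picard bounds the complement of f(ℂ) to at most one point.
The exponent g(z) = 4z² + 2z is a nonconstant polynomial, hence surjective onto ℂ. So e^{g(z)} takes every value in {e^w : w ∈ ℂ} = ℂ ∖ {0}. Adding -3 shifts the range to ℂ ∖ {-3}. f omits exactly -3.

Omitted value: -3.


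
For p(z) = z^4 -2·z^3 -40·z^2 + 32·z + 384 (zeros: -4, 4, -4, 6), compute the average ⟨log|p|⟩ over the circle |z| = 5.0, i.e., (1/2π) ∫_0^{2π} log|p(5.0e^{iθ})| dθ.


Zeros: -4, -4, 4, 6; r = 5.0.
Inside |z| < r: -4, -4, 4. Outside (|z| ≥ r): 6.
p(0) = 384, so log|p(0)| = log(384) = 5.9506.
Apply Jensen: I(r) = log|p(0)| + Σ_k log(r/|z_k|), summed over zeros inside |z| < r.
  log(r/|z_k|) for z_k = -4: log(5.0/4) = 0.2231
  log(r/|z_k|) for z_k = 4: log(5.0/4) = 0.2231
  log(r/|z_k|) for z_k = -4: log(5.0/4) = 0.2231
  Outside zeros (6) contribute nothing to the Jensen sum.
Sum over inside zeros: 0.6694.
I(r) = log|p(0)| + (inside sum) = 5.9506 + 0.6694 = 6.6201.
Note: since some zeros are outside |z| ≤ r, the simplified n·log(r) form does NOT apply — only the inside zeros contribute.

I(r) ≈ 6.6201.


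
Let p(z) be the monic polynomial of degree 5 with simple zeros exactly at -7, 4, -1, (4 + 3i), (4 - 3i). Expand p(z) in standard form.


The polynomial is p(z) = ∏_{α ∈ S} (z − α), where S = {-7, 4, -1, (4 + 3i), (4 - 3i)}.
Expanding the product yields: p(z) = z^5 -4·z^4 -32·z^3 + 272·z^2 -401·z -700.
Note conjugate pairs combine to real quadratics: (z − (4+3i))(z − (4−3i)) = z² − 8z + 25.
The resulting polynomial has degree 5 and real coefficients as required.

p(z) = z^5 -4·z^4 -32·z^3 + 272·z^2 -401·z -700.


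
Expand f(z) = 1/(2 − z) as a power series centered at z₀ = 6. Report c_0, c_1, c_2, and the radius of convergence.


Let w = z − z₀, so z = z₀ + w.
Then 2 − z = 2 − (z₀ + w) = (2 − z₀) − w = -4 − w.
f(z) = 1/(-4 − w) = (1/(-4)) · 1/(1 − w/(-4)) = Σ_{n≥0} w^n / (-4)^(n+1).
So c_n = 1/(-4)^(n+1):
  c_0 = 1/(-4)^1 = -1/4.
  c_1 = 1/(-4)^2 = 1/16.
  c_2 = 1/(-4)^3 = -1/64.
The series is valid for |w/d| < 1, i.e. |z − z₀| < |d|.
Radius of convergence: R = |2 − z₀| = |-4| = 4 (distance from z₀ to the singularity z = 2).

c_0 = -1/4, c_1 = 1/16, c_2 = -1/64; R = 4.


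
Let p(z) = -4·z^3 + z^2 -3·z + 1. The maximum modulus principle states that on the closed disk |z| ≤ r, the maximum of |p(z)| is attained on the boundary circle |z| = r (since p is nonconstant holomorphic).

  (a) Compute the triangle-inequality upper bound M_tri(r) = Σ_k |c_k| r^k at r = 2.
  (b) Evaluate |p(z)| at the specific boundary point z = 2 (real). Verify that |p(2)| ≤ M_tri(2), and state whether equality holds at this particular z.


Coefficients: c_0 = 1, c_1 = -3, c_2 = 1, c_3 = -4. Radius r = 2.
Part (a). Triangle bound: M_tri(r) = Σ_k |c_k| r^k
  = |1|·2^0 + |-3|·2^1 + |1|·2^2 + |-4|·2^3
  = 1 + 6 + 4 + 32 = 43.
This bounds M(r) := max_{|z|=r} |p(z)| from above; equality holds iff all terms c_k z^k can be made to align in phase at a single z on |z|=r.
Part (b). At z = 2 (real, on the circle |z| = r):
  p(2) = (1)·2^0 + (-3)·2^1 + (1)·2^2 + (-4)·2^3 = -33.
  |p(2)| = 33.
Check: |p(2)| = 33 ≤ 43 = M_tri(2). ✓ Equality does not hold at z = 2 (the coefficients have mixed signs, so the terms do not all align in phase there).

M_tri(2) = 43; |p(2)| = 33; equality at z=2: no.


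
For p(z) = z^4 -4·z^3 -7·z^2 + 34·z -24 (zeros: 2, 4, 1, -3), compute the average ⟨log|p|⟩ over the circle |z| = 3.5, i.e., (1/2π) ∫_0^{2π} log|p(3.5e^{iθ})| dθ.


Zeros: -3, 1, 2, 4; r = 3.5.
Inside |z| < r: -3, 1, 2. Outside (|z| ≥ r): 4.
p(0) = -24, so log|p(0)| = log(24) = 3.1781.
Apply Jensen: I(r) = log|p(0)| + Σ_k log(r/|z_k|), summed over zeros inside |z| < r.
  log(r/|z_k|) for z_k = 2: log(3.5/2) = 0.5596
  log(r/|z_k|) for z_k = 1: log(3.5/1) = 1.2528
  log(r/|z_k|) for z_k = -3: log(3.5/3) = 0.1542
  Outside zeros (4) contribute nothing to the Jensen sum.
Sum over inside zeros: 1.9665.
I(r) = log|p(0)| + (inside sum) = 3.1781 + 1.9665 = 5.1446.
Note: since some zeros are outside |z| ≤ r, the simplified n·log(r) form does NOT apply — only the inside zeros contribute.

I(r) ≈ 5.1446.


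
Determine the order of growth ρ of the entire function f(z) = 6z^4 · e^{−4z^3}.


M(r) = max_{|z|=r} |6|·|z|^4·|e^{−4z^3}| = 6·r^4 · e^{4r^3} (the factors attain their maxima compatibly on |z|=r). Then log M(r) = log 6 + 4·log r + 4r^3, dominated by the last term, so log log M(r) ~ 3·log r. The polynomial factor 6z^4 contributes only a log r term and does not affect the order. ρ = 3.
Therefore ρ = 3.

Order ρ = 3.


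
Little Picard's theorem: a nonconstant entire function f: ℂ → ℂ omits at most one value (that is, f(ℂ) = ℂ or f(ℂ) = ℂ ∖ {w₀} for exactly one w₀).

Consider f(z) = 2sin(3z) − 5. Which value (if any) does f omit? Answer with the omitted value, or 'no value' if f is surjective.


Little Picard bounds the complement of f(ℂ) to at most one point.
sin is entire and surjective onto ℂ: for every w ∈ ℂ, sin(ζ) = w has a solution ζ ∈ ℂ (e.g., via the complex inverse arcsin). With ζ = 3z this gives z = ζ/(3). Then 2·sin(3z) takes every value in 2·ℂ = ℂ, and adding -5 is a bijection of ℂ. So f is surjective and omits no value. (Note: only on the real line is sin bounded by [−1, 1].)

Omitted value: no value.


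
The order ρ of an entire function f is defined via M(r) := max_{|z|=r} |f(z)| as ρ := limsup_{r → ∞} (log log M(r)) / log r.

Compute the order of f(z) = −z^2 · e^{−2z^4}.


M(r) = max_{|z|=r} |-1|·|z|^2·|e^{−2z^4}| = 1·r^2 · e^{2r^4} (the factors attain their maxima compatibly on |z|=r). Then log M(r) = log 1 + 2·log r + 2r^4, dominated by the last term, so log log M(r) ~ 4·log r. The polynomial factor -1z^2 contributes only a log r term and does not affect the order. ρ = 4.
Therefore ρ = 4.

Order ρ = 4.


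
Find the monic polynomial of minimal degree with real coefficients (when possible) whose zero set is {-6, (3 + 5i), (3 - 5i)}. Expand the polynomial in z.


The polynomial is p(z) = ∏_{α ∈ S} (z − α), where S = {-6, (3 + 5i), (3 - 5i)}.
Expanding the product yields: p(z) = z^3 -2·z + 204.
Note conjugate pairs combine to real quadratics: (z − (3+5i))(z − (3−5i)) = z² − 6z + 34.
The resulting polynomial has degree 3 and real coefficients as required.

p(z) = z^3 -2·z + 204.


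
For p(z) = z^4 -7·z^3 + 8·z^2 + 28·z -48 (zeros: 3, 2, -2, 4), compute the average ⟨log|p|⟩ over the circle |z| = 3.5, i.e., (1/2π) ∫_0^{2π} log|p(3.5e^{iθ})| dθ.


Zeros: -2, 2, 3, 4; r = 3.5.
Inside |z| < r: -2, 2, 3. Outside (|z| ≥ r): 4.
p(0) = -48, so log|p(0)| = log(48) = 3.8712.
Apply Jensen: I(r) = log|p(0)| + Σ_k log(r/|z_k|), summed over zeros inside |z| < r.
  log(r/|z_k|) for z_k = 3: log(3.5/3) = 0.1542
  log(r/|z_k|) for z_k = 2: log(3.5/2) = 0.5596
  log(r/|z_k|) for z_k = -2: log(3.5/2) = 0.5596
  Outside zeros (4) contribute nothing to the Jensen sum.
Sum over inside zeros: 1.2734.
I(r) = log|p(0)| + (inside sum) = 3.8712 + 1.2734 = 5.1446.
Note: since some zeros are outside |z| ≤ r, the simplified n·log(r) form does NOT apply — only the inside zeros contribute.

I(r) ≈ 5.1446.


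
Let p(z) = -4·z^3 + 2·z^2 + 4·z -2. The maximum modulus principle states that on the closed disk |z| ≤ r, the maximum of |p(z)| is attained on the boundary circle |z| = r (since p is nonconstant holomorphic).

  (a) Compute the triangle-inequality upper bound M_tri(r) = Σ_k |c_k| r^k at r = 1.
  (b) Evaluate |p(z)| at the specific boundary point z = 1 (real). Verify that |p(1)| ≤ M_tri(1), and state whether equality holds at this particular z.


Coefficients: c_0 = -2, c_1 = 4, c_2 = 2, c_3 = -4. Radius r = 1.
Part (a). Triangle bound: M_tri(r) = Σ_k |c_k| r^k
  = |-2|·1^0 + |4|·1^1 + |2|·1^2 + |-4|·1^3
  = 2 + 4 + 2 + 4 = 12.
This bounds M(r) := max_{|z|=r} |p(z)| from above; equality holds iff all terms c_k z^k can be made to align in phase at a single z on |z|=r.
Part (b). At z = 1 (real, on the circle |z| = r):
  p(1) = (-2)·1^0 + (4)·1^1 + (2)·1^2 + (-4)·1^3 = 0.
  |p(1)| = 0.
Check: |p(1)| = 0 ≤ 12 = M_tri(1). ✓ Equality does not hold at z = 1 (the coefficients have mixed signs, so the terms do not all align in phase there).

M_tri(1) = 12; |p(1)| = 0; equality at z=1: no.


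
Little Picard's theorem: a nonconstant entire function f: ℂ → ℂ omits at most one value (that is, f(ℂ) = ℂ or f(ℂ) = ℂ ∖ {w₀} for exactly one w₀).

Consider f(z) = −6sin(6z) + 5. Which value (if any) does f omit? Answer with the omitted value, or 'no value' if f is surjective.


Little Picard bounds the complement of f(ℂ) to at most one point.
sin is entire and surjective onto ℂ: for every w ∈ ℂ, sin(ζ) = w has a solution ζ ∈ ℂ (e.g., via the complex inverse arcsin). With ζ = 6z this gives z = ζ/(6). Then -6·sin(6z) takes every value in -6·ℂ = ℂ, and adding 5 is a bijection of ℂ. So f is surjective and omits no value. (Note: only on the real line is sin bounded by [−1, 1].)

Omitted value: no value.


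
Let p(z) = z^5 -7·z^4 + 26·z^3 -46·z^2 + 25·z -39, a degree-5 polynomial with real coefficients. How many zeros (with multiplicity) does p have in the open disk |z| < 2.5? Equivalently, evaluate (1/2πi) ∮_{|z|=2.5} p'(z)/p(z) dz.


The zeros of p are: 3, (2 + 3i), (2 - 3i), (0 + 1i), (0 - 1i).
Their magnitudes are: 3, 3.606, 3.606, 1, 1.
Zeros with |z| < R = 2.5: (0 + 1i), (0 - 1i).
Count = 2.
By the argument principle, (1/2πi) ∮_{|z|=R} p'(z)/p(z) dz equals exactly this count.

Number of zeros inside |z| < 2.5: 2.


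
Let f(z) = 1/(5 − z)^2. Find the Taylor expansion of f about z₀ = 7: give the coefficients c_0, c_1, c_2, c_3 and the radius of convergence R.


Let w = z − z₀, so z = z₀ + w.
Then 5 − z = 5 − (z₀ + w) = (5 − z₀) − w = -2 − w.
f(z) = 1/(-2 − w)^2 = (1/(-2)^2) · (1 − w/(-2))^{−2}.
By the binomial series (1−u)^{−2} = Σ_{n≥0} C(n+1, 1) u^n for |u|<1, with u = w/(-2):
  c_n = C(n+1, 1) / (-2)^(n+2).
  c_0 = 1/(-2)^2 = 1/4.
  c_1 = 2/(-2)^3 = -1/4.
  c_2 = 3/(-2)^4 = 3/16.
  c_3 = 4/(-2)^5 = -1/8.
The series is valid for |w/d| < 1, i.e. |z − z₀| < |d|.
Radius of convergence: R = |5 − z₀| = |-2| = 2 (distance from z₀ to the singularity z = 5).

c_0 = 1/4, c_1 = -1/4, c_2 = 3/16, c_3 = -1/8; R = 2.


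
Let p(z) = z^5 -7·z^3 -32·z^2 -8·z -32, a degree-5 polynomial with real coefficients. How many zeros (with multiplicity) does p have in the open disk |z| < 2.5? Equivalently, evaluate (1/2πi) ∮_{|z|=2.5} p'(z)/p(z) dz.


The zeros of p are: (-2 + 2i), (-2 - 2i), (0 + 1i), (0 - 1i), 4.
Their magnitudes are: 2.828, 2.828, 1, 1, 4.
Zeros with |z| < R = 2.5: (0 + 1i), (0 - 1i).
Count = 2.
By the argument principle, (1/2πi) ∮_{|z|=R} p'(z)/p(z) dz equals exactly this count.

Number of zeros inside |z| < 2.5: 2.


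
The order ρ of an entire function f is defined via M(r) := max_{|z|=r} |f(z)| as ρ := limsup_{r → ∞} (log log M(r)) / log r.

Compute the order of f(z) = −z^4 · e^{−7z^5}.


M(r) = max_{|z|=r} |-1|·|z|^4·|e^{−7z^5}| = 1·r^4 · e^{7r^5} (the factors attain their maxima compatibly on |z|=r). Then log M(r) = log 1 + 4·log r + 7r^5, dominated by the last term, so log log M(r) ~ 5·log r. The polynomial factor -1z^4 contributes only a log r term and does not affect the order. ρ = 5.
Therefore ρ = 5.

Order ρ = 5.


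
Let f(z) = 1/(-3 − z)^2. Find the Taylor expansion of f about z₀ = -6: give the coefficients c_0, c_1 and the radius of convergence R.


Let w = z − z₀, so z = z₀ + w.
Then -3 − z = -3 − (z₀ + w) = (-3 − z₀) − w = 3 − w.
f(z) = 1/(3 − w)^2 = (1/(3)^2) · (1 − w/(3))^{−2}.
By the binomial series (1−u)^{−2} = Σ_{n≥0} C(n+1, 1) u^n for |u|<1, with u = w/(3):
  c_n = C(n+1, 1) / (3)^(n+2).
  c_0 = 1/(3)^2 = 1/9.
  c_1 = 2/(3)^3 = 2/27.
The series is valid for |w/d| < 1, i.e. |z − z₀| < |d|.
Radius of convergence: R = |-3 − z₀| = |3| = 3 (distance from z₀ to the singularity z = -3).

c_0 = 1/9, c_1 = 2/27; R = 3.


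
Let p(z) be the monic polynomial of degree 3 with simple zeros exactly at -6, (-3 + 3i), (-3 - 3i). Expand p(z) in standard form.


The polynomial is p(z) = ∏_{α ∈ S} (z − α), where S = {-6, (-3 + 3i), (-3 - 3i)}.
Expanding the product yields: p(z) = z^3 + 12·z^2 + 54·z + 108.
Note conjugate pairs combine to real quadratics: (z − (-3+3i))(z − (-3−3i)) = z² + 6z + 18.
The resulting polynomial has degree 3 and real coefficients as required.

p(z) = z^3 + 12·z^2 + 54·z + 108.


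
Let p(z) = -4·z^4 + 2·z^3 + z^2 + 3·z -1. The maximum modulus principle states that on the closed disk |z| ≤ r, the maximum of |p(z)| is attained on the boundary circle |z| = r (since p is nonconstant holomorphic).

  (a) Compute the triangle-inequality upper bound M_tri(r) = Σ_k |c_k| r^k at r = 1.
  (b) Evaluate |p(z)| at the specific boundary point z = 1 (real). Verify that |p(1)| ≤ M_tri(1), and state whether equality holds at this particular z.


Coefficients: c_0 = -1, c_1 = 3, c_2 = 1, c_3 = 2, c_4 = -4. Radius r = 1.
Part (a). Triangle bound: M_tri(r) = Σ_k |c_k| r^k
  = |-1|·1^0 + |3|·1^1 + |1|·1^2 + |2|·1^3 + |-4|·1^4
  = 1 + 3 + 1 + 2 + 4 = 11.
This bounds M(r) := max_{|z|=r} |p(z)| from above; equality holds iff all terms c_k z^k can be made to align in phase at a single z on |z|=r.
Part (b). At z = 1 (real, on the circle |z| = r):
  p(1) = (-1)·1^0 + (3)·1^1 + (1)·1^2 + (2)·1^3 + (-4)·1^4 = 1.
  |p(1)| = 1.
Check: |p(1)| = 1 ≤ 11 = M_tri(1). ✓ Equality does not hold at z = 1 (the coefficients have mixed signs, so the terms do not all align in phase there).

M_tri(1) = 11; |p(1)| = 1; equality at z=1: no.


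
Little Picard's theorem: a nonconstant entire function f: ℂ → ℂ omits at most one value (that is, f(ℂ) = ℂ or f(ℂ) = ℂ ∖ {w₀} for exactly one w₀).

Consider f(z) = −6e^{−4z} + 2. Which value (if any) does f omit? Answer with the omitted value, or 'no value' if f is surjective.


Little Picard bounds the complement of f(ℂ) to at most one point.
e^{−4z} is never zero on ℂ, so -6·e^{−4z} takes every value in ℂ ∖ {0}. Adding 2 shifts the range to ℂ ∖ {2}. Thus f omits exactly the value 2.

Omitted value: 2.


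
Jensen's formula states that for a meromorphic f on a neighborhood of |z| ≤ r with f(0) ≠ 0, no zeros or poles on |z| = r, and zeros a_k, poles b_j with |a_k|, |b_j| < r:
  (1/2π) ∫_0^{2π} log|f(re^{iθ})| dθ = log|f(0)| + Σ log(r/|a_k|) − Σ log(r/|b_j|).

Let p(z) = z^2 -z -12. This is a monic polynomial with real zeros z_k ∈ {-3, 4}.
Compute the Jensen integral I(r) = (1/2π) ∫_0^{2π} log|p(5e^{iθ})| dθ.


Zeros: -3, 4; r = 5.
Inside |z| < r: -3, 4. Outside (|z| ≥ r): ∅.
p(0) = -12, so log|p(0)| = log(12) = 2.4849.
Apply Jensen: I(r) = log|p(0)| + Σ_k log(r/|z_k|), summed over zeros inside |z| < r.
  log(r/|z_k|) for z_k = -3: log(5/3) = 0.5108
  log(r/|z_k|) for z_k = 4: log(5/4) = 0.2231
Sum over inside zeros: 0.7340.
I(r) = log|p(0)| + (inside sum) = 2.4849 + 0.7340 = 3.2189.
Closed form (all zeros inside, monic): I(r) = n·log(r) = 2·log(5) = 3.2189. ✓

I(r) ≈ 3.2189.


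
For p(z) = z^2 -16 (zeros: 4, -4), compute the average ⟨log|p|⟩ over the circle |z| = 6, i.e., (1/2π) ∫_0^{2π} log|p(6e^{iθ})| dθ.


Zeros: -4, 4; r = 6.
Inside |z| < r: -4, 4. Outside (|z| ≥ r): ∅.
p(0) = -16, so log|p(0)| = log(16) = 2.7726.
Apply Jensen: I(r) = log|p(0)| + Σ_k log(r/|z_k|), summed over zeros inside |z| < r.
  log(r/|z_k|) for z_k = 4: log(6/4) = 0.4055
  log(r/|z_k|) for z_k = -4: log(6/4) = 0.4055
Sum over inside zeros: 0.8109.
I(r) = log|p(0)| + (inside sum) = 2.7726 + 0.8109 = 3.5835.
Closed form (all zeros inside, monic): I(r) = n·log(r) = 2·log(6) = 3.5835. ✓

I(r) ≈ 3.5835.


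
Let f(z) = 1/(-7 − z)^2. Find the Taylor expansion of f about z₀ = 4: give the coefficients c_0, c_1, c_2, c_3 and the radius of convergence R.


Let w = z − z₀, so z = z₀ + w.
Then -7 − z = -7 − (z₀ + w) = (-7 − z₀) − w = -11 − w.
f(z) = 1/(-11 − w)^2 = (1/(-11)^2) · (1 − w/(-11))^{−2}.
By the binomial series (1−u)^{−2} = Σ_{n≥0} C(n+1, 1) u^n for |u|<1, with u = w/(-11):
  c_n = C(n+1, 1) / (-11)^(n+2).
  c_0 = 1/(-11)^2 = 1/121.
  c_1 = 2/(-11)^3 = -2/1331.
  c_2 = 3/(-11)^4 = 3/14641.
  c_3 = 4/(-11)^5 = -4/161051.
The series is valid for |w/d| < 1, i.e. |z − z₀| < |d|.
Radius of convergence: R = |-7 − z₀| = |-11| = 11 (distance from z₀ to the singularity z = -7).

c_0 = 1/121, c_1 = -2/1331, c_2 = 3/14641, c_3 = -4/161051; R = 11.


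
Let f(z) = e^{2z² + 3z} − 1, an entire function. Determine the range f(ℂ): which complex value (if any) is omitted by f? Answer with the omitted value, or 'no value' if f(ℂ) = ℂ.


Little Picard bounds the complement of f(ℂ) to at most one point.
The exponent g(z) = 2z² + 3z is a nonconstant polynomial, hence surjective onto ℂ. So e^{g(z)} takes every value in {e^w : w ∈ ℂ} = ℂ ∖ {0}. Adding -1 shifts the range to ℂ ∖ {-1}. f omits exactly -1.

Omitted value: -1.


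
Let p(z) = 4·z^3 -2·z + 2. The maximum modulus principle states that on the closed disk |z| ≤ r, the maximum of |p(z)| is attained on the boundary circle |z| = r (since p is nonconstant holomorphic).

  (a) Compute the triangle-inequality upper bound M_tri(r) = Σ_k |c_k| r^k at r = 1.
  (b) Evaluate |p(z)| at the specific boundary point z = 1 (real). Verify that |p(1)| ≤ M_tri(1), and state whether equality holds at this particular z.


Coefficients: c_0 = 2, c_1 = -2, c_2 = 0, c_3 = 4. Radius r = 1.
Part (a). Triangle bound: M_tri(r) = Σ_k |c_k| r^k
  = |2|·1^0 + |-2|·1^1 + |0|·1^2 + |4|·1^3
  = 2 + 2 + 0 + 4 = 8.
This bounds M(r) := max_{|z|=r} |p(z)| from above; equality holds iff all terms c_k z^k can be made to align in phase at a single z on |z|=r.
Part (b). At z = 1 (real, on the circle |z| = r):
  p(1) = (2)·1^0 + (-2)·1^1 + (0)·1^2 + (4)·1^3 = 4.
  |p(1)| = 4.
Check: |p(1)| = 4 ≤ 8 = M_tri(1). ✓ Equality does not hold at z = 1 (the coefficients have mixed signs, so the terms do not all align in phase there).

M_tri(1) = 8; |p(1)| = 4; equality at z=1: no.


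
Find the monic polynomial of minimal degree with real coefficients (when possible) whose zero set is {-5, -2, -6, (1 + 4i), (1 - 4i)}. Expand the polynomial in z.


The polynomial is p(z) = ∏_{α ∈ S} (z − α), where S = {-5, -2, -6, (1 + 4i), (1 - 4i)}.
Expanding the product yields: p(z) = z^5 + 11·z^4 + 43·z^3 + 177·z^2 + 764·z + 1020.
Note conjugate pairs combine to real quadratics: (z − (1+4i))(z − (1−4i)) = z² − 2z + 17.
The resulting polynomial has degree 5 and real coefficients as required.

p(z) = z^5 + 11·z^4 + 43·z^3 + 177·z^2 + 764·z + 1020.


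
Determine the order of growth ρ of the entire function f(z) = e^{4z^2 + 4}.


|e^{4z^2 + 4}| = e^{Re(4·z^2) + 4} ≤ e^{4|z|^2 + 4} = e^{4r^2 + 4} on |z| = r, so ρ ≤ 2. Choosing z on |z|=r so that 4·z^2 is real positive (always possible by picking arg z appropriately) gives |f(z)| = e^{4r^2 + 4}, matching the bound. The additive constant 4 does not affect log log M(r) ~ 2·log r. Hence ρ = 2.
Therefore ρ = 2.

Order ρ = 2.


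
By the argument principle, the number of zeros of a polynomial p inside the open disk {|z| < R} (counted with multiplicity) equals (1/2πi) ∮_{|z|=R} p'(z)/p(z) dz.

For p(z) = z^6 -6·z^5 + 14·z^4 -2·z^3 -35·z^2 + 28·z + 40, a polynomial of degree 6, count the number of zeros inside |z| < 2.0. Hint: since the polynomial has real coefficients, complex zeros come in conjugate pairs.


The zeros of p are: -1, (2 + 1i), (2 - 1i), -1, (2 + 2i), (2 - 2i).
Their magnitudes are: 1, 2.236, 2.236, 1, 2.828, 2.828.
Zeros with |z| < R = 2.0: -1, -1.
Count = 2.
By the argument principle, (1/2πi) ∮_{|z|=R} p'(z)/p(z) dz equals exactly this count.

Number of zeros inside |z| < 2.0: 2.


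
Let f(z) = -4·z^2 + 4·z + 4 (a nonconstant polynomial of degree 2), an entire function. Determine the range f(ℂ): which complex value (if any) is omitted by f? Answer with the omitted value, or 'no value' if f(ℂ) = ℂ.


Little Picard bounds the complement of f(ℂ) to at most one point.
For every w ∈ ℂ, the equation p(z) − w = 0 is a nonconstant polynomial in z and hence has at least one root by the fundamental theorem of algebra. So p is surjective onto ℂ, omitting no value.

Omitted value: no value.


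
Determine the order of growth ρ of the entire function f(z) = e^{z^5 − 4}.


|e^{z^5 − 4}| = e^{Re(1·z^5) + -4} ≤ e^{1|z|^5 + -4} = e^{1r^5 + -4} on |z| = r, so ρ ≤ 5. Choosing z on |z|=r so that 1·z^5 is real positive (always possible by picking arg z appropriately) gives |f(z)| = e^{1r^5 + -4}, matching the bound. The additive constant -4 does not affect log log M(r) ~ 5·log r. Hence ρ = 5.
Therefore ρ = 5.

Order ρ = 5.


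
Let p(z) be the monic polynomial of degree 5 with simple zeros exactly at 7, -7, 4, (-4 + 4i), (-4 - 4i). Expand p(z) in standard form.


The polynomial is p(z) = ∏_{α ∈ S} (z − α), where S = {7, -7, 4, (-4 + 4i), (-4 - 4i)}.
Expanding the product yields: p(z) = z^5 + 4·z^4 -49·z^3 -324·z^2 + 6272.
Note conjugate pairs combine to real quadratics: (z − (-4+4i))(z − (-4−4i)) = z² + 8z + 32.
The resulting polynomial has degree 5 and real coefficients as required.

p(z) = z^5 + 4·z^4 -49·z^3 -324·z^2 + 6272.


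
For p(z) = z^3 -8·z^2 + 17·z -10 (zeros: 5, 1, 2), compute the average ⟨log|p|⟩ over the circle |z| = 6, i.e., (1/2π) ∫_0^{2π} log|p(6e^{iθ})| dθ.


Zeros: 1, 2, 5; r = 6.
Inside |z| < r: 1, 2, 5. Outside (|z| ≥ r): ∅.
p(0) = -10, so log|p(0)| = log(10) = 2.3026.
Apply Jensen: I(r) = log|p(0)| + Σ_k log(r/|z_k|), summed over zeros inside |z| < r.
  log(r/|z_k|) for z_k = 5: log(6/5) = 0.1823
  log(r/|z_k|) for z_k = 1: log(6/1) = 1.7918
  log(r/|z_k|) for z_k = 2: log(6/2) = 1.0986
Sum over inside zeros: 3.0727.
I(r) = log|p(0)| + (inside sum) = 2.3026 + 3.0727 = 5.3753.
Closed form (all zeros inside, monic): I(r) = n·log(r) = 3·log(6) = 5.3753. ✓

I(r) ≈ 5.3753.


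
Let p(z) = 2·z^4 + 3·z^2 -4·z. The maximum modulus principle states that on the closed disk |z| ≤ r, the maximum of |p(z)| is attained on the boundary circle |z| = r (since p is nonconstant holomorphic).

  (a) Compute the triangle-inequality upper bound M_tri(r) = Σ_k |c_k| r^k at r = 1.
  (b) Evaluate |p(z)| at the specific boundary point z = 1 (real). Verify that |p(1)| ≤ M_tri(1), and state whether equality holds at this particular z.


Coefficients: c_0 = 0, c_1 = -4, c_2 = 3, c_3 = 0, c_4 = 2. Radius r = 1.
Part (a). Triangle bound: M_tri(r) = Σ_k |c_k| r^k
  = |0|·1^0 + |-4|·1^1 + |3|·1^2 + |0|·1^3 + |2|·1^4
  = 0 + 4 + 3 + 0 + 2 = 9.
This bounds M(r) := max_{|z|=r} |p(z)| from above; equality holds iff all terms c_k z^k can be made to align in phase at a single z on |z|=r.
Part (b). At z = 1 (real, on the circle |z| = r):
  p(1) = (0)·1^0 + (-4)·1^1 + (3)·1^2 + (0)·1^3 + (2)·1^4 = 1.
  |p(1)| = 1.
Check: |p(1)| = 1 ≤ 9 = M_tri(1). ✓ Equality does not hold at z = 1 (the coefficients have mixed signs, so the terms do not all align in phase there).

M_tri(1) = 9; |p(1)| = 1; equality at z=1: no.


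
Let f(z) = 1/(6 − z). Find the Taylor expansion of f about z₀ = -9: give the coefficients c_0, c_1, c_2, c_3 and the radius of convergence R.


Let w = z − z₀, so z = z₀ + w.
Then 6 − z = 6 − (z₀ + w) = (6 − z₀) − w = 15 − w.
f(z) = 1/(15 − w) = (1/(15)) · 1/(1 − w/(15)) = Σ_{n≥0} w^n / (15)^(n+1).
So c_n = 1/(15)^(n+1):
  c_0 = 1/(15)^1 = 1/15.
  c_1 = 1/(15)^2 = 1/225.
  c_2 = 1/(15)^3 = 1/3375.
  c_3 = 1/(15)^4 = 1/50625.
The series is valid for |w/d| < 1, i.e. |z − z₀| < |d|.
Radius of convergence: R = |6 − z₀| = |15| = 15 (distance from z₀ to the singularity z = 6).

c_0 = 1/15, c_1 = 1/225, c_2 = 1/3375, c_3 = 1/50625; R = 15.


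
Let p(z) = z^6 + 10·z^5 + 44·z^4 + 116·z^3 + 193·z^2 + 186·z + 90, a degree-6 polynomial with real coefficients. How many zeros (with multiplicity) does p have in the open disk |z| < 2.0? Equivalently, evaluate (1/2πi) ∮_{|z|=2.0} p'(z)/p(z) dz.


The zeros of p are: (-1 + 1i), (-1 - 1i), -3, -3, (-1 + 2i), (-1 - 2i).
Their magnitudes are: 1.414, 1.414, 3, 3, 2.236, 2.236.
Zeros with |z| < R = 2.0: (-1 + 1i), (-1 - 1i).
Count = 2.
By the argument principle, (1/2πi) ∮_{|z|=R} p'(z)/p(z) dz equals exactly this count.

Number of zeros inside |z| < 2.0: 2.


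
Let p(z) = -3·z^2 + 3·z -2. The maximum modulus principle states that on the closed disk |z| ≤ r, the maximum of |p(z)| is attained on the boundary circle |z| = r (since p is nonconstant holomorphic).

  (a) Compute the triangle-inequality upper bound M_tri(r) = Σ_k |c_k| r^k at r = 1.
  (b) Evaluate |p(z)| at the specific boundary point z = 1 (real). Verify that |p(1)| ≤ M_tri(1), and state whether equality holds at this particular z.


Coefficients: c_0 = -2, c_1 = 3, c_2 = -3. Radius r = 1.
Part (a). Triangle bound: M_tri(r) = Σ_k |c_k| r^k
  = |-2|·1^0 + |3|·1^1 + |-3|·1^2
  = 2 + 3 + 3 = 8.
This bounds M(r) := max_{|z|=r} |p(z)| from above; equality holds iff all terms c_k z^k can be made to align in phase at a single z on |z|=r.
Part (b). At z = 1 (real, on the circle |z| = r):
  p(1) = (-2)·1^0 + (3)·1^1 + (-3)·1^2 = -2.
  |p(1)| = 2.
Check: |p(1)| = 2 ≤ 8 = M_tri(1). ✓ Equality does not hold at z = 1 (the coefficients have mixed signs, so the terms do not all align in phase there).

M_tri(1) = 8; |p(1)| = 2; equality at z=1: no.


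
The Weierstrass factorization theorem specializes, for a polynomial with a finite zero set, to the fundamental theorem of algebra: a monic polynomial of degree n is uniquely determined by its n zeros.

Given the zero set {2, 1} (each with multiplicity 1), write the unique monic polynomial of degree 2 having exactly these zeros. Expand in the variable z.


The polynomial is p(z) = ∏_{α ∈ S} (z − α), where S = {2, 1}.
Expanding the product yields: p(z) = z^2 -3·z + 2.
The resulting polynomial has degree 2 and real coefficients as required.

p(z) = z^2 -3·z + 2.


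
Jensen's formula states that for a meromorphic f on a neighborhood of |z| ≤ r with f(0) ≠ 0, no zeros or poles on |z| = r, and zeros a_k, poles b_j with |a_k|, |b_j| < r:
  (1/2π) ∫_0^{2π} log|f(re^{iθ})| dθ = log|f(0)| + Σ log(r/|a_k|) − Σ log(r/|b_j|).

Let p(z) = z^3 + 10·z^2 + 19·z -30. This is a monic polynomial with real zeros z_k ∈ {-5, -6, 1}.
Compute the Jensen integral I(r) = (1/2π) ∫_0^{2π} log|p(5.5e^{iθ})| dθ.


Zeros: -6, -5, 1; r = 5.5.
Inside |z| < r: -5, 1. Outside (|z| ≥ r): -6.
p(0) = -30, so log|p(0)| = log(30) = 3.4012.
Apply Jensen: I(r) = log|p(0)| + Σ_k log(r/|z_k|), summed over zeros inside |z| < r.
  log(r/|z_k|) for z_k = -5: log(5.5/5) = 0.0953
  log(r/|z_k|) for z_k = 1: log(5.5/1) = 1.7047
  Outside zeros (-6) contribute nothing to the Jensen sum.
Sum over inside zeros: 1.8001.
I(r) = log|p(0)| + (inside sum) = 3.4012 + 1.8001 = 5.2013.
Note: since some zeros are outside |z| ≤ r, the simplified n·log(r) form does NOT apply — only the inside zeros contribute.

I(r) ≈ 5.2013.


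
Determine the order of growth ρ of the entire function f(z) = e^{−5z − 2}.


|e^{−5z − 2}| = e^{Re(-5·z) + -2} ≤ e^{5|z|^1 + -2} = e^{5r^1 + -2} on |z| = r, so ρ ≤ 1. Choosing z on |z|=r so that -5·z is real positive (always possible by picking arg z appropriately) gives |f(z)| = e^{5r^1 + -2}, matching the bound. The additive constant -2 does not affect log log M(r) ~ 1·log r. Hence ρ = 1.
Therefore ρ = 1.

Order ρ = 1.


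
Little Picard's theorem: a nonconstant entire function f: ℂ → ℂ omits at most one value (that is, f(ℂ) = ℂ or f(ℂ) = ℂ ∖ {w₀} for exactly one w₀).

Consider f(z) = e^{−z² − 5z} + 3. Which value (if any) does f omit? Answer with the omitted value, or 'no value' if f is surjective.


Little Picard bounds the complement of f(ℂ) to at most one point.
The exponent g(z) = −z² − 5z is a nonconstant polynomial, hence surjective onto ℂ. So e^{g(z)} takes every value in {e^w : w ∈ ℂ} = ℂ ∖ {0}. Adding 3 shifts the range to ℂ ∖ {3}. f omits exactly 3.

Omitted value: 3.


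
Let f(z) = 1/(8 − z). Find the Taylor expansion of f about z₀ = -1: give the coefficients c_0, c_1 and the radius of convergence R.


Let w = z − z₀, so z = z₀ + w.
Then 8 − z = 8 − (z₀ + w) = (8 − z₀) − w = 9 − w.
f(z) = 1/(9 − w) = (1/(9)) · 1/(1 − w/(9)) = Σ_{n≥0} w^n / (9)^(n+1).
So c_n = 1/(9)^(n+1):
  c_0 = 1/(9)^1 = 1/9.
  c_1 = 1/(9)^2 = 1/81.
The series is valid for |w/d| < 1, i.e. |z − z₀| < |d|.
Radius of convergence: R = |8 − z₀| = |9| = 9 (distance from z₀ to the singularity z = 8).

c_0 = 1/9, c_1 = 1/81; R = 9.


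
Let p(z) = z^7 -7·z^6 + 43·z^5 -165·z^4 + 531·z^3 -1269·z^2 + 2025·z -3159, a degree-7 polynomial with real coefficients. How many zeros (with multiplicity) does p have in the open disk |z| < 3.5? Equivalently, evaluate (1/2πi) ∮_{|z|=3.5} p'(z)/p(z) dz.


The zeros of p are: (0 + 3i), (0 - 3i), (0 + 3i), (0 - 3i), (2 + 3i), (2 - 3i), 3.
Their magnitudes are: 3, 3, 3, 3, 3.606, 3.606, 3.
Zeros with |z| < R = 3.5: (0 + 3i), (0 - 3i), (0 + 3i), (0 - 3i), 3.
Count = 5.
By the argument principle, (1/2πi) ∮_{|z|=R} p'(z)/p(z) dz equals exactly this count.

Number of zeros inside |z| < 3.5: 5.


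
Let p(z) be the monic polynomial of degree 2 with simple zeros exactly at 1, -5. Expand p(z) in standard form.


The polynomial is p(z) = ∏_{α ∈ S} (z − α), where S = {1, -5}.
Expanding the product yields: p(z) = z^2 + 4·z -5.
The resulting polynomial has degree 2 and real coefficients as required.

p(z) = z^2 + 4·z -5.


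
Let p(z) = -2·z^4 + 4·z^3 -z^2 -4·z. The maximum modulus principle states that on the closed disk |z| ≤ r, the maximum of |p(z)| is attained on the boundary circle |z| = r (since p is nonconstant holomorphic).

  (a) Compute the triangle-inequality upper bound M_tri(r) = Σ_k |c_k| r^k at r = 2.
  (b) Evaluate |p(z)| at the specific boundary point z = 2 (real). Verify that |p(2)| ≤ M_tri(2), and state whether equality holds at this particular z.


Coefficients: c_0 = 0, c_1 = -4, c_2 = -1, c_3 = 4, c_4 = -2. Radius r = 2.
Part (a). Triangle bound: M_tri(r) = Σ_k |c_k| r^k
  = |0|·2^0 + |-4|·2^1 + |-1|·2^2 + |4|·2^3 + |-2|·2^4
  = 0 + 8 + 4 + 32 + 32 = 76.
This bounds M(r) := max_{|z|=r} |p(z)| from above; equality holds iff all terms c_k z^k can be made to align in phase at a single z on |z|=r.
Part (b). At z = 2 (real, on the circle |z| = r):
  p(2) = (0)·2^0 + (-4)·2^1 + (-1)·2^2 + (4)·2^3 + (-2)·2^4 = -12.
  |p(2)| = 12.
Check: |p(2)| = 12 ≤ 76 = M_tri(2). ✓ Equality does not hold at z = 2 (the coefficients have mixed signs, so the terms do not all align in phase there).

M_tri(2) = 76; |p(2)| = 12; equality at z=2: no.


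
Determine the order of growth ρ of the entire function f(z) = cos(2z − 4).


cos(w) is a linear combination of e^{iw} and e^{−iw} (or e^w, e^{−w} in the hyperbolic case), so |cos(w)| ≤ e^{|w|}. With w = 2z − 4, |w| ≤ 2|z| + 4 = 2r + 4 on |z| = r, giving M(r) ≤ e^{2r + 4}, so ρ ≤ 1. On a suitable ray (z = it for sin/cos; z = t for sinh/cosh, t real → ∞), |cos(2z − 4)| grows like e^{2|t|}/2, so ρ ≥ 1. Hence ρ = 1.
Therefore ρ = 1.

Order ρ = 1.


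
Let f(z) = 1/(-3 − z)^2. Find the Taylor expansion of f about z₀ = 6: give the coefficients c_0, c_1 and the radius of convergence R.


Let w = z − z₀, so z = z₀ + w.
Then -3 − z = -3 − (z₀ + w) = (-3 − z₀) − w = -9 − w.
f(z) = 1/(-9 − w)^2 = (1/(-9)^2) · (1 − w/(-9))^{−2}.
By the binomial series (1−u)^{−2} = Σ_{n≥0} C(n+1, 1) u^n for |u|<1, with u = w/(-9):
  c_n = C(n+1, 1) / (-9)^(n+2).
  c_0 = 1/(-9)^2 = 1/81.
  c_1 = 2/(-9)^3 = -2/729.
The series is valid for |w/d| < 1, i.e. |z − z₀| < |d|.
Radius of convergence: R = |-3 − z₀| = |-9| = 9 (distance from z₀ to the singularity z = -3).

c_0 = 1/81, c_1 = -2/729; R = 9.


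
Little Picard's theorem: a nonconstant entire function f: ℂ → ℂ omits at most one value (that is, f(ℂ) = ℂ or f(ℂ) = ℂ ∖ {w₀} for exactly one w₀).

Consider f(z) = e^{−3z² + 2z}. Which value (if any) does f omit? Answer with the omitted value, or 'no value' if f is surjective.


Little Picard bounds the complement of f(ℂ) to at most one point.
The exponent g(z) = −3z² + 2z is a nonconstant polynomial, hence surjective onto ℂ. So e^{g(z)} takes every value in {e^w : w ∈ ℂ} = ℂ ∖ {0}. Adding 0 shifts the range to ℂ ∖ {0}. f omits exactly 0.

Omitted value: 0.


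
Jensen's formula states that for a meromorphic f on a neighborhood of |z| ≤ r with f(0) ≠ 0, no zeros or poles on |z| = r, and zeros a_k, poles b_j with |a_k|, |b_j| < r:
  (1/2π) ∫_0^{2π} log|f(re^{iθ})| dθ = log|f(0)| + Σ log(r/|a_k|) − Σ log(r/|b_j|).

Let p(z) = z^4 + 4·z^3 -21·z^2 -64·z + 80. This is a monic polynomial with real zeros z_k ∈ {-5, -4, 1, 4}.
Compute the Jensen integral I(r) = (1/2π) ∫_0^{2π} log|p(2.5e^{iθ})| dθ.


Zeros: -5, -4, 1, 4; r = 2.5.
Inside |z| < r: 1. Outside (|z| ≥ r): -5, -4, 4.
p(0) = 80, so log|p(0)| = log(80) = 4.3820.
Apply Jensen: I(r) = log|p(0)| + Σ_k log(r/|z_k|), summed over zeros inside |z| < r.
  log(r/|z_k|) for z_k = 1: log(2.5/1) = 0.9163
  Outside zeros (-5, -4, 4) contribute nothing to the Jensen sum.
Sum over inside zeros: 0.9163.
I(r) = log|p(0)| + (inside sum) = 4.3820 + 0.9163 = 5.2983.
Note: since some zeros are outside |z| ≤ r, the simplified n·log(r) form does NOT apply — only the inside zeros contribute.

I(r) ≈ 5.2983.


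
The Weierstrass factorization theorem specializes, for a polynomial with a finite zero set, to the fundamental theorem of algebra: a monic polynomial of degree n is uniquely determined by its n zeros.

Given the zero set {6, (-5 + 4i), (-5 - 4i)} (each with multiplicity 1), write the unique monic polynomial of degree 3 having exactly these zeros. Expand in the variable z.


The polynomial is p(z) = ∏_{α ∈ S} (z − α), where S = {6, (-5 + 4i), (-5 - 4i)}.
Expanding the product yields: p(z) = z^3 + 4·z^2 -19·z -246.
Note conjugate pairs combine to real quadratics: (z − (-5+4i))(z − (-5−4i)) = z² + 10z + 41.
The resulting polynomial has degree 3 and real coefficients as required.

p(z) = z^3 + 4·z^2 -19·z -246.
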